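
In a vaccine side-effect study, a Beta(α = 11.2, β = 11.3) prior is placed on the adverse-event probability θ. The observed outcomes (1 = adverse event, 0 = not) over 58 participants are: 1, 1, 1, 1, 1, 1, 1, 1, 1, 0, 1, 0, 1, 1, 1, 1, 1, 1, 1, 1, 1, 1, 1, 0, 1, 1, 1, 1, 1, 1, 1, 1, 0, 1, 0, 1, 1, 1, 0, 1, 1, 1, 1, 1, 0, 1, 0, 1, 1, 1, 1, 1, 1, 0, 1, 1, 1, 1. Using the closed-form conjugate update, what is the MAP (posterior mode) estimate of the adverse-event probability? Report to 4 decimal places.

0.7541

The Beta prior is conjugate to a Binomial/Bernoulli likelihood; the update adds successes to α and failures to β.
Posterior: Beta(α+k, β+n−k) = Beta(11.2+49, 11.3+9) = Beta(60.2, 20.3).
Mode of Beta(a,b) for a,b>1 is (a−1)/(a+b−2) = 59.2/78.5 = 0.7541.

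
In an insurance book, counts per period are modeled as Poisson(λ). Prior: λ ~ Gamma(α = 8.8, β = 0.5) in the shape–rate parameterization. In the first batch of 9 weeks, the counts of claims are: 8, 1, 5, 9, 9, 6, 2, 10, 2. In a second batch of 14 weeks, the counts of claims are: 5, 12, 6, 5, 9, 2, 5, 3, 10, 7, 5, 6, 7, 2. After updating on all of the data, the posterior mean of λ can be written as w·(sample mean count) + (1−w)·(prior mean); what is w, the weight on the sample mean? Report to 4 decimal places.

With a Gamma(shape α, rate β) prior, the Poisson likelihood is conjugate: the posterior is Gamma(α + ΣXᵢ, β + n).
Total number of weeks: n = 9 + 14 = 23.
Posterior mean = (α₀+S)/(β₀+n) = [n/(β₀+n)]·(S/n) + [β₀/(β₀+n)]·(α₀/β₀), so only n and β₀ enter the weight.
Weight on data w = n/(β₀+n) = 23/(0.5+23) = 23/23.5 = 0.9787.

0.9787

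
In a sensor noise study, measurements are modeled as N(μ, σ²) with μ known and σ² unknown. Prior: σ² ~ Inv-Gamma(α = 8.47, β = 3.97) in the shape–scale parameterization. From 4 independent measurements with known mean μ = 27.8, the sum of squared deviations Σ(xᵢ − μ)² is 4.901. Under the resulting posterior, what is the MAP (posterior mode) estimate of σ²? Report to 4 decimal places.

0.5598

With known mean μ and an Inverse-Gamma(α, β) prior on σ², the Normal likelihood is conjugate: posterior is Inv-Gamma(α + n/2, β + Σ(xᵢ−μ)²/2).
Posterior: Inv-Gamma(8.47 + 4/2, 3.97 + 4.901/2) = Inv-Gamma(10.47, 6.4205).
Mode = β/(α+1) = 6.4205/11.47 = 0.5598.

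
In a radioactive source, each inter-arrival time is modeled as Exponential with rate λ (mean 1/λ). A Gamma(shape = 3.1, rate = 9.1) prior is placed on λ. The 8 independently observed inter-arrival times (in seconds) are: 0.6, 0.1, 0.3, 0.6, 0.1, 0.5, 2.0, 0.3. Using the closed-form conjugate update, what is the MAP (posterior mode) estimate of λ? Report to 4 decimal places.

With a Gamma(shape α, rate β) prior on the exponential rate λ, the posterior after n observations with total T = Σxᵢ is Gamma(α+n, β+T).
Sum of observations T = 4.5 seconds; n = 8.
Posterior: Gamma(3.1+8, 9.1+4.5) = Gamma(11.1, 13.6).
Mode = (α−1)/β = 0.7426.

0.7426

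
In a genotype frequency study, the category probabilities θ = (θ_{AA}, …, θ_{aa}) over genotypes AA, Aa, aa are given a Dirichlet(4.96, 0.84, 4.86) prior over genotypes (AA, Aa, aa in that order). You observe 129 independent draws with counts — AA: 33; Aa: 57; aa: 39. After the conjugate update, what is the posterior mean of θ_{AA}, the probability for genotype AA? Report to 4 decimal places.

The Dirichlet prior is conjugate to the Multinomial likelihood: each posterior αⱼ = prior αⱼ + observed count nⱼ.
Posterior concentration: (37.96, 57.84, 43.86), total = 139.66.
E[θ_{AA}|data] = α_{AA}/Σα = 37.96/139.66 = 0.2718.

0.2718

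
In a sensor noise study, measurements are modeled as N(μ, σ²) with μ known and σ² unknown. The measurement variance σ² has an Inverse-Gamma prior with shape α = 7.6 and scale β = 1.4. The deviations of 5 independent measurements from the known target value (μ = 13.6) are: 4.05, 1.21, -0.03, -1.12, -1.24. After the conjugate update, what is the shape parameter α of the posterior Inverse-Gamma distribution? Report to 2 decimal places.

10.10

With known mean μ and an Inverse-Gamma(α, β) prior on σ², the Normal likelihood is conjugate: posterior is Inv-Gamma(α + n/2, β + Σ(xᵢ−μ)²/2).
Σ(xᵢ−μ)² = (4.05)² + (1.21)² + (-0.03)² + (-1.12)² + (-1.24)² = 20.6595.
Posterior: Inv-Gamma(7.6 + 5/2, 1.4 + 20.6595/2) = Inv-Gamma(10.10, 11.72975).
Posterior α = 10.10.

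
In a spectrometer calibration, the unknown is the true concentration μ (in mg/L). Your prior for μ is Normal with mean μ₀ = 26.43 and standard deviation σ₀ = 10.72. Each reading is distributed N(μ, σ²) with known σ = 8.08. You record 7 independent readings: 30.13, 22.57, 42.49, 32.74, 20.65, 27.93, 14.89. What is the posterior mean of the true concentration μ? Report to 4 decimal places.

27.2743

For Normal data with known variance σ², a Normal(μ₀, σ₀²) prior on μ is conjugate. Posterior precision = 1/σ₀² + n/σ²; posterior mean is the precision-weighted average of μ₀ and x̄.
Σxᵢ = 30.13 + 22.57 + 42.49 + 32.74 + 20.65 + 27.93 + 14.89 = 191.4, so n·x̄ = 191.4.
σ₀² = 10.72² = 114.9184, σ² = 8.08² = 65.2864; σ² + n·σ₀² = 65.2864 + 7·114.9184 = 869.7152.
Posterior mean = (μ₀/σ₀² + n·x̄/σ²)/(1/σ₀² + n/σ²) = (σ²·μ₀ + σ₀²·n·x̄)/(σ² + n·σ₀²) = (65.2864·26.43 + 114.9184·191.4)/869.7152 = 23720.901312/869.7152 = 27.2743.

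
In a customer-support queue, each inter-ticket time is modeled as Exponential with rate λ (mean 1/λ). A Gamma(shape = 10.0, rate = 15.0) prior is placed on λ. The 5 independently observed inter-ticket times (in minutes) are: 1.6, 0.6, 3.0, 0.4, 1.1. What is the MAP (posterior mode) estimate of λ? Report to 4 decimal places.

0.6452

With a Gamma(shape α, rate β) prior on the exponential rate λ, the posterior after n observations with total T = Σxᵢ is Gamma(α+n, β+T).
Sum of observations T = 6.7 minutes; n = 5.
Posterior: Gamma(10.0+5, 15.0+6.7) = Gamma(15.0, 21.7).
Mode = (α−1)/β = 0.6452.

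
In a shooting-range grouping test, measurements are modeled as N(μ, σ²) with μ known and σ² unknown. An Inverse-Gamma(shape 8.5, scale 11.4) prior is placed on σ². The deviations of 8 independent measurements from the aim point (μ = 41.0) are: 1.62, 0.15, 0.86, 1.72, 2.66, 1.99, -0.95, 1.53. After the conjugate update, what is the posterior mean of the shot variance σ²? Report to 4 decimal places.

1.8880

With known mean μ and an Inverse-Gamma(α, β) prior on σ², the Normal likelihood is conjugate: posterior is Inv-Gamma(α + n/2, β + Σ(xᵢ−μ)²/2).
Σ(xᵢ−μ)² = (1.62)² + (0.15)² + (0.86)² + (1.72)² + (2.66)² + (1.99)² + (-0.95)² + (1.53)² = 20.6240.
Posterior: Inv-Gamma(8.5 + 8/2, 11.4 + 20.6240/2) = Inv-Gamma(12.50, 21.71200).
E[σ²|data] = β/(α−1) = 21.71200/11.50 = 1.8880.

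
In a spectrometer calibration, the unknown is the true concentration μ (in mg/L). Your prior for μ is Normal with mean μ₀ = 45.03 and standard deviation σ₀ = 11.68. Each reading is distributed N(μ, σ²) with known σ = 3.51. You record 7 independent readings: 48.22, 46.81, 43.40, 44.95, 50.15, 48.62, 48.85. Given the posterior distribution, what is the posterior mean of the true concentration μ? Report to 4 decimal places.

For Normal data with known variance σ², a Normal(μ₀, σ₀²) prior on μ is conjugate. Posterior precision = 1/σ₀² + n/σ²; posterior mean is the precision-weighted average of μ₀ and x̄.
Σxᵢ = 48.22 + 46.81 + 43.40 + 44.95 + 50.15 + 48.62 + 48.85 = 331, so n·x̄ = 331.
σ₀² = 11.68² = 136.4224, σ² = 3.51² = 12.3201; σ² + n·σ₀² = 12.3201 + 7·136.4224 = 967.2769.
Posterior mean = (μ₀/σ₀² + n·x̄/σ²)/(1/σ₀² + n/σ²) = (σ²·μ₀ + σ₀²·n·x̄)/(σ² + n·σ₀²) = (12.3201·45.03 + 136.4224·331)/967.2769 = 45710.588503/967.2769 = 47.2570.

47.2570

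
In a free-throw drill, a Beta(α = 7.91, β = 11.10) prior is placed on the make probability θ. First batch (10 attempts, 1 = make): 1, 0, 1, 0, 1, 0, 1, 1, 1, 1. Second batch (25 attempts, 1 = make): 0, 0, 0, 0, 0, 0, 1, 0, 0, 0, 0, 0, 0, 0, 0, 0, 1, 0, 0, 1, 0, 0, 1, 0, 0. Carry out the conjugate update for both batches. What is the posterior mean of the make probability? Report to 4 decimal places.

0.3501

The Beta prior is conjugate to a Binomial/Bernoulli likelihood; the update adds successes to α and failures to β.
After batch 1: Beta(7.91+7, 11.10+3) = Beta(14.91, 14.10).
After batch 2: Beta(14.91+4, 14.10+21) = Beta(18.91, 35.10).
Posterior mean = α/(α+β) = 18.91/54.01 = 0.3501.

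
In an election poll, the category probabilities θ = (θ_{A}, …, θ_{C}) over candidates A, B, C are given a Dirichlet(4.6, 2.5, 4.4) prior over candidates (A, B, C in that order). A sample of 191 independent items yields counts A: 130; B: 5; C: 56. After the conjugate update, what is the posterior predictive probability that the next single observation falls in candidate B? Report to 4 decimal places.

0.0370

The Dirichlet prior is conjugate to the Multinomial likelihood: each posterior αⱼ = prior αⱼ + observed count nⱼ.
Posterior concentration: (134.6, 7.5, 60.4), total = 202.5.
P(next = B | data) = α_{B}/Σα = 0.0370.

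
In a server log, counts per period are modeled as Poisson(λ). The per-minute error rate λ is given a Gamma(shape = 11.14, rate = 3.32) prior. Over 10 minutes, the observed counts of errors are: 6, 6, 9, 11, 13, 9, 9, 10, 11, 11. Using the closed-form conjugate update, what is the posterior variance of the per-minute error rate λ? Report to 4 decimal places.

0.5982

With a Gamma(shape α, rate β) prior, the Poisson likelihood is conjugate: the posterior is Gamma(α + ΣXᵢ, β + n).
Sum of counts S = 95 over n = 10 minutes.
Posterior: Gamma(α+S, β+n) = Gamma(11.14+95, 3.32+10) = Gamma(106.14, 13.32).
Var = α/β² = 106.14/13.32² = 0.5982.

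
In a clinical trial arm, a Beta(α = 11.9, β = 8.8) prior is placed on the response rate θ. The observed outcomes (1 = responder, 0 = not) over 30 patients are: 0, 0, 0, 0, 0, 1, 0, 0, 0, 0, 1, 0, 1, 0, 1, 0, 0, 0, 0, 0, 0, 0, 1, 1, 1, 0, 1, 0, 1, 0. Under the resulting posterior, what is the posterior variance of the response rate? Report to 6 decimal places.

0.004687

The Beta prior is conjugate to a Binomial/Bernoulli likelihood; the update adds successes to α and failures to β.
Posterior: Beta(α+k, β+n−k) = Beta(11.9+9, 8.8+21) = Beta(20.9, 29.8).
Var = αβ/((α+β)²(α+β+1)) = 20.9·29.8/(50.7²·51.7) = 0.004687.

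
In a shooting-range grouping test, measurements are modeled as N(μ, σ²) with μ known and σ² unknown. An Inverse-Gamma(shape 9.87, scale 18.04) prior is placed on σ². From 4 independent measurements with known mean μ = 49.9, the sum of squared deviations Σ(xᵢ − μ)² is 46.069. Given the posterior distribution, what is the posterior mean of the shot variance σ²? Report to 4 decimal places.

3.7787

With known mean μ and an Inverse-Gamma(α, β) prior on σ², the Normal likelihood is conjugate: posterior is Inv-Gamma(α + n/2, β + Σ(xᵢ−μ)²/2).
Posterior: Inv-Gamma(9.87 + 4/2, 18.04 + 46.069/2) = Inv-Gamma(11.87, 41.0745).
E[σ²|data] = β/(α−1) = 41.0745/10.87 = 3.7787.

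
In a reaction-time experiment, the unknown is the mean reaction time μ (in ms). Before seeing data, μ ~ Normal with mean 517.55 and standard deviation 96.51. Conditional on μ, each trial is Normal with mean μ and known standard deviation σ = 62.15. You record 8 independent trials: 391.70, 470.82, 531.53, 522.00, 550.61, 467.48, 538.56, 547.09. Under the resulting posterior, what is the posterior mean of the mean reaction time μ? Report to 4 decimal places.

For Normal data with known variance σ², a Normal(μ₀, σ₀²) prior on μ is conjugate. Posterior precision = 1/σ₀² + n/σ²; posterior mean is the precision-weighted average of μ₀ and x̄.
Σxᵢ = 391.70 + 470.82 + 531.53 + 522.00 + 550.61 + 467.48 + 538.56 + 547.09 = 4019.79, so n·x̄ = 4019.79.
σ₀² = 96.51² = 9314.1801, σ² = 62.15² = 3862.6225; σ² + n·σ₀² = 3862.6225 + 8·9314.1801 = 78376.0633.
Posterior mean = (μ₀/σ₀² + n·x̄/σ²)/(1/σ₀² + n/σ²) = (σ²·μ₀ + σ₀²·n·x̄)/(σ² + n·σ₀²) = (3862.6225·517.55 + 9314.1801·4019.79)/78376.0633 = 39440148.299054/78376.0633 = 503.2168.

503.2168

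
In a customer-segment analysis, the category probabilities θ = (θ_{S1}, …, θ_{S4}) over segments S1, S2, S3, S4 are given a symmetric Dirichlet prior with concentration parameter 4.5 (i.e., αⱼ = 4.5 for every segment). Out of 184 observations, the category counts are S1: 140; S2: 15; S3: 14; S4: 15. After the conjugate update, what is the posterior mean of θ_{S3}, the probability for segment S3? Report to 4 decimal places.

The Dirichlet prior is conjugate to the Multinomial likelihood: each posterior αⱼ = prior αⱼ + observed count nⱼ.
Posterior concentration: (144.5, 19.5, 18.5, 19.5), total = 202.0.
E[θ_{S3}|data] = α_{S3}/Σα = 18.5/202.0 = 0.0916.

0.0916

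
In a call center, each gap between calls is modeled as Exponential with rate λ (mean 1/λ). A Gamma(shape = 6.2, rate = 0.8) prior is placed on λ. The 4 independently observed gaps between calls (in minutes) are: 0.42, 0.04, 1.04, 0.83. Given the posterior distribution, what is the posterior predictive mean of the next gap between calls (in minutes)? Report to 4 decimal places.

0.3402

With a Gamma(shape α, rate β) prior on the exponential rate λ, the posterior after n observations with total T = Σxᵢ is Gamma(α+n, β+T).
Sum of observations T = 2.33 minutes; n = 4.
Posterior: Gamma(6.2+4, 0.8+2.33) = Gamma(10.2, 3.13).
The predictive distribution for the next observation is Lomax; its mean is β/(α−1) = 3.13/9.2 = 0.3402.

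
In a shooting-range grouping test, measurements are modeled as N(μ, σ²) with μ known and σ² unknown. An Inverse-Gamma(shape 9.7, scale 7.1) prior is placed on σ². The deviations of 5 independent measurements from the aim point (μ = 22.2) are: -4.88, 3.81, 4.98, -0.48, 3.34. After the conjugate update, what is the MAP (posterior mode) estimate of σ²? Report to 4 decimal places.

3.3605

With known mean μ and an Inverse-Gamma(α, β) prior on σ², the Normal likelihood is conjugate: posterior is Inv-Gamma(α + n/2, β + Σ(xᵢ−μ)²/2).
Σ(xᵢ−μ)² = (-4.88)² + (3.81)² + (4.98)² + (-0.48)² + (3.34)² = 74.5169.
Posterior: Inv-Gamma(9.7 + 5/2, 7.1 + 74.5169/2) = Inv-Gamma(12.20, 44.35845).
Mode = β/(α+1) = 44.35845/13.20 = 3.3605.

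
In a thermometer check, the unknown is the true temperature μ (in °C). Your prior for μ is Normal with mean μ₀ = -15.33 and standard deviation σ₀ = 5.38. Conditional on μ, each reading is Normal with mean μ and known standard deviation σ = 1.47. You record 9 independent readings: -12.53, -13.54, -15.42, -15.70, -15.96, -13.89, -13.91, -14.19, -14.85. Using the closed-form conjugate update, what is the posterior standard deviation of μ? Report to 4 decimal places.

0.4880

For Normal data with known variance σ², a Normal(μ₀, σ₀²) prior on μ is conjugate. Posterior precision = 1/σ₀² + n/σ²; posterior mean is the precision-weighted average of μ₀ and x̄.
σ₀² = 5.38² = 28.9444, σ² = 1.47² = 2.1609; σ² + n·σ₀² = 2.1609 + 9·28.9444 = 262.6605.
Posterior precision = 1/σ₀² + n/σ² = 1/28.9444 + 9/2.1609 = (σ² + n·σ₀²)/(σ₀²σ²) = 262.6605/(28.9444·2.1609); posterior variance σₙ² = σ₀²σ²/(σ² + n·σ₀²) = 28.9444·2.1609/262.6605 = 0.238125.
Posterior SD = √σₙ² = √(28.9444·2.1609/262.6605) = 0.4880.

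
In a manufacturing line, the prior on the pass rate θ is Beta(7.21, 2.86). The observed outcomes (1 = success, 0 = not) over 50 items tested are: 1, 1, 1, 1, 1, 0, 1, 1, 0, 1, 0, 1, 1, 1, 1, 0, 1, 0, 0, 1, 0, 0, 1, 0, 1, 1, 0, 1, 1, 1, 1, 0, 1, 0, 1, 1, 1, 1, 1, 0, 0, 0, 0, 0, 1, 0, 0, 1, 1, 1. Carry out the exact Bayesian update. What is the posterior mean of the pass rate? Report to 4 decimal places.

0.6361

The Beta prior is conjugate to a Binomial/Bernoulli likelihood; the update adds successes to α and failures to β.
Posterior: Beta(α+k, β+n−k) = Beta(7.21+31, 2.86+19) = Beta(38.21, 21.86).
Posterior mean = α/(α+β) = 38.21/60.07 = 0.6361.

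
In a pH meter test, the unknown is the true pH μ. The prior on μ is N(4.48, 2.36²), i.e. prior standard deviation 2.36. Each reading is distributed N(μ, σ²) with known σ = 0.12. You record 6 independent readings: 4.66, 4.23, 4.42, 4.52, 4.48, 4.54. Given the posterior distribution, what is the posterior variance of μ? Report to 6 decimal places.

0.002399

For Normal data with known variance σ², a Normal(μ₀, σ₀²) prior on μ is conjugate. Posterior precision = 1/σ₀² + n/σ²; posterior mean is the precision-weighted average of μ₀ and x̄.
σ₀² = 2.36² = 5.5696, σ² = 0.12² = 0.0144; σ² + n·σ₀² = 0.0144 + 6·5.5696 = 33.432.
Posterior precision = 1/σ₀² + n/σ² = 1/5.5696 + 6/0.0144 = (σ² + n·σ₀²)/(σ₀²σ²) = 33.432/(5.5696·0.0144); posterior variance σₙ² = σ₀²σ²/(σ² + n·σ₀²) = 5.5696·0.0144/33.432 = 0.002399.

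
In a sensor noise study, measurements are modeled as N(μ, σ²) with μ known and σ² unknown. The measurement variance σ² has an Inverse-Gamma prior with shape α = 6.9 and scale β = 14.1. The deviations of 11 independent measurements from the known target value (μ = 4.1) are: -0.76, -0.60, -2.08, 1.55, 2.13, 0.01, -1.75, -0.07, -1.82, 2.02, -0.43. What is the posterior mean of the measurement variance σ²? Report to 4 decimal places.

With known mean μ and an Inverse-Gamma(α, β) prior on σ², the Normal likelihood is conjugate: posterior is Inv-Gamma(α + n/2, β + Σ(xᵢ−μ)²/2).
Σ(xᵢ−μ)² = (-0.76)² + (-0.60)² + (-2.08)² + (1.55)² + (2.13)² + (0.01)² + (-1.75)² + (-0.07)² + (-1.82)² + (2.02)² + (-0.43)² = 22.8486.
Posterior: Inv-Gamma(6.9 + 11/2, 14.1 + 22.8486/2) = Inv-Gamma(12.40, 25.52430).
E[σ²|data] = β/(α−1) = 25.52430/11.40 = 2.2390.

2.2390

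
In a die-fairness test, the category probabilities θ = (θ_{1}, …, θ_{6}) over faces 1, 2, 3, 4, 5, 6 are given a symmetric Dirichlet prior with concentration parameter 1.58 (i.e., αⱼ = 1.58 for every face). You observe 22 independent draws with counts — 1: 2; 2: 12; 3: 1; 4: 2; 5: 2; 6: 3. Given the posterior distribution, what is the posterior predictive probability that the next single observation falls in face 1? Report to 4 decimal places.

0.1137

The Dirichlet prior is conjugate to the Multinomial likelihood: each posterior αⱼ = prior αⱼ + observed count nⱼ.
Posterior concentration: (3.58, 13.58, 2.58, 3.58, 3.58, 4.58), total = 31.48.
P(next = 1 | data) = α_{1}/Σα = 0.1137.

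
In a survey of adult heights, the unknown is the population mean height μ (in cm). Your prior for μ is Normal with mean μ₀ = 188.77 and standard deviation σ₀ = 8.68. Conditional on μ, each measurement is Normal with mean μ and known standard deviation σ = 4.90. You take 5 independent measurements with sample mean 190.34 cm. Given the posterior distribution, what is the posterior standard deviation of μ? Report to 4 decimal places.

2.1247

For Normal data with known variance σ², a Normal(μ₀, σ₀²) prior on μ is conjugate. Posterior precision = 1/σ₀² + n/σ²; posterior mean is the precision-weighted average of μ₀ and x̄.
σ₀² = 8.68² = 75.3424, σ² = 4.90² = 24.01; σ² + n·σ₀² = 24.01 + 5·75.3424 = 400.722.
Posterior precision = 1/σ₀² + n/σ² = 1/75.3424 + 5/24.01 = (σ² + n·σ₀²)/(σ₀²σ²) = 400.722/(75.3424·24.01); posterior variance σₙ² = σ₀²σ²/(σ² + n·σ₀²) = 75.3424·24.01/400.722 = 4.514279.
Posterior SD = √σₙ² = √(75.3424·24.01/400.722) = 2.1247.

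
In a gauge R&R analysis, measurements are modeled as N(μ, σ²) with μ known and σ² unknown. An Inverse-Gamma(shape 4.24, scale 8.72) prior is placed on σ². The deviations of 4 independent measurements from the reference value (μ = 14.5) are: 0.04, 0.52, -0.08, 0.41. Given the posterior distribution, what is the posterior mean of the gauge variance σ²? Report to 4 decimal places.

With known mean μ and an Inverse-Gamma(α, β) prior on σ², the Normal likelihood is conjugate: posterior is Inv-Gamma(α + n/2, β + Σ(xᵢ−μ)²/2).
Σ(xᵢ−μ)² = (0.04)² + (0.52)² + (-0.08)² + (0.41)² = 0.4465.
Posterior: Inv-Gamma(4.24 + 4/2, 8.72 + 0.4465/2) = Inv-Gamma(6.24, 8.94325).
E[σ²|data] = β/(α−1) = 8.94325/5.24 = 1.7067.

1.7067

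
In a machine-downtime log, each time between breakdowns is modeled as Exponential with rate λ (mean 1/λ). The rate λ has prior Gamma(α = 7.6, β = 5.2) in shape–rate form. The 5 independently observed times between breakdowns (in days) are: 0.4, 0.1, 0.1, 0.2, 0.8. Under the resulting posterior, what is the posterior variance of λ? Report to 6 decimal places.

With a Gamma(shape α, rate β) prior on the exponential rate λ, the posterior after n observations with total T = Σxᵢ is Gamma(α+n, β+T).
Sum of observations T = 1.6 days; n = 5.
Posterior: Gamma(7.6+5, 5.2+1.6) = Gamma(12.6, 6.8).
Var = α/β² = 0.272491.

0.272491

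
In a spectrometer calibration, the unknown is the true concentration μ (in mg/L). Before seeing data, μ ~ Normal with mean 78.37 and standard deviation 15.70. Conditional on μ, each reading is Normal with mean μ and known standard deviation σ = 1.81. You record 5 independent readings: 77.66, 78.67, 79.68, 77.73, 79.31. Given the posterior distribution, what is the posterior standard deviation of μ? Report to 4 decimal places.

0.8084

For Normal data with known variance σ², a Normal(μ₀, σ₀²) prior on μ is conjugate. Posterior precision = 1/σ₀² + n/σ²; posterior mean is the precision-weighted average of μ₀ and x̄.
σ₀² = 15.70² = 246.49, σ² = 1.81² = 3.2761; σ² + n·σ₀² = 3.2761 + 5·246.49 = 1235.7261.
Posterior precision = 1/σ₀² + n/σ² = 1/246.49 + 5/3.2761 = (σ² + n·σ₀²)/(σ₀²σ²) = 1235.7261/(246.49·3.2761); posterior variance σₙ² = σ₀²σ²/(σ² + n·σ₀²) = 246.49·3.2761/1235.7261 = 0.653483.
Posterior SD = √σₙ² = √(246.49·3.2761/1235.7261) = 0.8084.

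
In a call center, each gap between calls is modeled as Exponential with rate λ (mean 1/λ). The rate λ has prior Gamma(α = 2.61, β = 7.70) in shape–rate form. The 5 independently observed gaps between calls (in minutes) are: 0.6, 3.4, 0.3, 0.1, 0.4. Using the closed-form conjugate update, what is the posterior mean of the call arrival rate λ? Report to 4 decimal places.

0.6088

With a Gamma(shape α, rate β) prior on the exponential rate λ, the posterior after n observations with total T = Σxᵢ is Gamma(α+n, β+T).
Sum of observations T = 4.8 minutes; n = 5.
Posterior: Gamma(2.61+5, 7.70+4.8) = Gamma(7.61, 12.50).
Posterior mean of λ = α/β = 7.61/12.50 = 0.6088.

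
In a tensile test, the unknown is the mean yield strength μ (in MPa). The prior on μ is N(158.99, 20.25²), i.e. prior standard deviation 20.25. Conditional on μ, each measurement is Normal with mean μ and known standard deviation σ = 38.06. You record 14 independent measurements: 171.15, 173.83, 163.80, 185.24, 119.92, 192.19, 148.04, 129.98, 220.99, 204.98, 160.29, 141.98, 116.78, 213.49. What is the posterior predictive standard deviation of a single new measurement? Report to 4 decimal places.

For Normal data with known variance σ², a Normal(μ₀, σ₀²) prior on μ is conjugate. Posterior precision = 1/σ₀² + n/σ²; posterior mean is the precision-weighted average of μ₀ and x̄.
σ₀² = 20.25² = 410.0625, σ² = 38.06² = 1448.5636; σ² + n·σ₀² = 1448.5636 + 14·410.0625 = 7189.4386.
Posterior precision = 1/σ₀² + n/σ² = 1/410.0625 + 14/1448.5636 = (σ² + n·σ₀²)/(σ₀²σ²) = 7189.4386/(410.0625·1448.5636); posterior variance σₙ² = σ₀²σ²/(σ² + n·σ₀²) = 410.0625·1448.5636/7189.4386 = 82.621418.
Predictive variance for one new observation = σₙ² + σ² = 410.0625·1448.5636/7189.4386 + 1448.5636 = σ²·(σ₀² + 7189.4386)/7189.4386 = 1448.5636·7599.5011/7189.4386 = 1531.185018; SD = √(1448.5636·7599.5011/7189.4386) = 39.1304.

39.1304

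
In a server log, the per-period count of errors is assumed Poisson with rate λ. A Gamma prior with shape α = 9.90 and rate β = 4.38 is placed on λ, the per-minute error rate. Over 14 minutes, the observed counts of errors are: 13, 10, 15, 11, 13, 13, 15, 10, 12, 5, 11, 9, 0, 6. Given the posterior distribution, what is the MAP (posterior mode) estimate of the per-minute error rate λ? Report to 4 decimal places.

With a Gamma(shape α, rate β) prior, the Poisson likelihood is conjugate: the posterior is Gamma(α + ΣXᵢ, β + n).
Sum of counts S = 143 over n = 14 minutes.
Posterior: Gamma(α+S, β+n) = Gamma(9.90+143, 4.38+14) = Gamma(152.90, 18.38).
Mode of Gamma(α,β) for α≥1 is (α−1)/β = 151.90/18.38 = 8.2644.

8.2644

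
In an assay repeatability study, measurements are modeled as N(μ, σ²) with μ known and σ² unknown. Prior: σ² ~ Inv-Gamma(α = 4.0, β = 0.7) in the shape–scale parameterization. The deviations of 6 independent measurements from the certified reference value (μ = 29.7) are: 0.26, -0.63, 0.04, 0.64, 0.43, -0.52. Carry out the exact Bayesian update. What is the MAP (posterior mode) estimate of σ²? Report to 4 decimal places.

0.1707

With known mean μ and an Inverse-Gamma(α, β) prior on σ², the Normal likelihood is conjugate: posterior is Inv-Gamma(α + n/2, β + Σ(xᵢ−μ)²/2).
Σ(xᵢ−μ)² = (0.26)² + (-0.63)² + (0.04)² + (0.64)² + (0.43)² + (-0.52)² = 1.3310.
Posterior: Inv-Gamma(4.0 + 6/2, 0.7 + 1.3310/2) = Inv-Gamma(7.00, 1.36550).
Mode = β/(α+1) = 1.36550/8.00 = 0.1707.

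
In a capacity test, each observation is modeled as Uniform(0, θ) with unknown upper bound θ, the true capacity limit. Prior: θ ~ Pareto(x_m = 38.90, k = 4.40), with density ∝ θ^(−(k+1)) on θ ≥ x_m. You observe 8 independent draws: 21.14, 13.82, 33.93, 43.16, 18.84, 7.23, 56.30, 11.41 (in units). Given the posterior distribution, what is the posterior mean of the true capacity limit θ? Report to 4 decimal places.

61.2386

A Pareto(scale x_m, shape k) prior on the upper bound θ of Uniform(0, θ) is conjugate: posterior is Pareto(max(x_m, max xᵢ), k + n).
Sample maximum = 56.30; prior scale x_m = 38.90 → posterior scale = max = 56.30.
Posterior shape = 4.40 + 8 = 12.40.
E[θ|data] = k·x_m/(k−1) = 12.40·56.30/11.40 = 61.2386.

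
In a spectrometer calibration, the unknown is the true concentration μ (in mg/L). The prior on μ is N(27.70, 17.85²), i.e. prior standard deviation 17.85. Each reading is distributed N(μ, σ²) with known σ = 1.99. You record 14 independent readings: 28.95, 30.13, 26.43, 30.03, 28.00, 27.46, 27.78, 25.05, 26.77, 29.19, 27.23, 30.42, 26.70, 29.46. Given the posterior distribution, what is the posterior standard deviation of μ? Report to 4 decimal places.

0.5316

For Normal data with known variance σ², a Normal(μ₀, σ₀²) prior on μ is conjugate. Posterior precision = 1/σ₀² + n/σ²; posterior mean is the precision-weighted average of μ₀ and x̄.
σ₀² = 17.85² = 318.6225, σ² = 1.99² = 3.9601; σ² + n·σ₀² = 3.9601 + 14·318.6225 = 4464.6751.
Posterior precision = 1/σ₀² + n/σ² = 1/318.6225 + 14/3.9601 = (σ² + n·σ₀²)/(σ₀²σ²) = 4464.6751/(318.6225·3.9601); posterior variance σₙ² = σ₀²σ²/(σ² + n·σ₀²) = 318.6225·3.9601/4464.6751 = 0.282613.
Posterior SD = √σₙ² = √(318.6225·3.9601/4464.6751) = 0.5316.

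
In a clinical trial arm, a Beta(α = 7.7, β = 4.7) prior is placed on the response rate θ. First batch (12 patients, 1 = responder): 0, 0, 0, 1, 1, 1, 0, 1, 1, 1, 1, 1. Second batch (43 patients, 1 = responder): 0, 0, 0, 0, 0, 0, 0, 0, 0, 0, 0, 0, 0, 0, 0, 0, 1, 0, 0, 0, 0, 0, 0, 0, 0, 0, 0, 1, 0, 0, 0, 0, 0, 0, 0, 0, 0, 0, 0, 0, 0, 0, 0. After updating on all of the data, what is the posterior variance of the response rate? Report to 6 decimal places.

The Beta prior is conjugate to a Binomial/Bernoulli likelihood; the update adds successes to α and failures to β.
After batch 1: Beta(7.7+8, 4.7+4) = Beta(15.7, 8.7).
After batch 2: Beta(15.7+2, 8.7+41) = Beta(17.7, 49.7).
Var = αβ/((α+β)²(α+β+1)) = 17.7·49.7/(67.4²·68.4) = 0.002831.

0.002831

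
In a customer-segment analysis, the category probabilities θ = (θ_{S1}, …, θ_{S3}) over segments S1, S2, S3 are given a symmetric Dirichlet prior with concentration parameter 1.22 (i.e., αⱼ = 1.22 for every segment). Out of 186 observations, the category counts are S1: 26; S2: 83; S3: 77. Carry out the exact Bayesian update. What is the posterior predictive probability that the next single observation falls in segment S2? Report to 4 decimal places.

The Dirichlet prior is conjugate to the Multinomial likelihood: each posterior αⱼ = prior αⱼ + observed count nⱼ.
Posterior concentration: (27.22, 84.22, 78.22), total = 189.66.
P(next = S2 | data) = α_{S2}/Σα = 0.4441.

0.4441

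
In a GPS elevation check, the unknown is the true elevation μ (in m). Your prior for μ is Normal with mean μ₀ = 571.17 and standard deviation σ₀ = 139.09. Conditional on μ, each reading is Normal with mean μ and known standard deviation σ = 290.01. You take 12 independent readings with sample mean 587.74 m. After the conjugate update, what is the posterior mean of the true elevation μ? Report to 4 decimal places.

For Normal data with known variance σ², a Normal(μ₀, σ₀²) prior on μ is conjugate. Posterior precision = 1/σ₀² + n/σ²; posterior mean is the precision-weighted average of μ₀ and x̄.
n·x̄ = 12·587.74 = 7052.88.
σ₀² = 139.09² = 19346.0281, σ² = 290.01² = 84105.8001; σ² + n·σ₀² = 84105.8001 + 12·19346.0281 = 316258.1373.
Posterior mean = (μ₀/σ₀² + n·x̄/σ²)/(1/σ₀² + n/σ²) = (σ²·μ₀ + σ₀²·n·x̄)/(σ² + n·σ₀²) = (84105.8001·571.17 + 19346.0281·7052.88)/316258.1373 = 184483924.509045/316258.1373 = 583.3334.

583.3334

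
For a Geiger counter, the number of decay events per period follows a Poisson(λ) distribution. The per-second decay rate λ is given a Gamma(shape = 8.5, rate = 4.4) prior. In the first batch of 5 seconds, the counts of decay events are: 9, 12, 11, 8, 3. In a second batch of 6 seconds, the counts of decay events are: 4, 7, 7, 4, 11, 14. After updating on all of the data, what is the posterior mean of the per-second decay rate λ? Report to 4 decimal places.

With a Gamma(shape α, rate β) prior, the Poisson likelihood is conjugate: the posterior is Gamma(α + ΣXᵢ, β + n).
Batch 1: sum of counts S = 43 over n = 5 seconds.
After batch 1: Gamma(α+S, β+n) = Gamma(8.5+43, 4.4+5) = Gamma(51.5, 9.4).
Batch 2: sum of counts S = 47 over n = 6 seconds.
After batch 2: Gamma(α+S, β+n) = Gamma(51.5+47, 9.4+6) = Gamma(98.5, 15.4).
Posterior mean = α/β = 98.5/15.4 = 6.3961.

6.3961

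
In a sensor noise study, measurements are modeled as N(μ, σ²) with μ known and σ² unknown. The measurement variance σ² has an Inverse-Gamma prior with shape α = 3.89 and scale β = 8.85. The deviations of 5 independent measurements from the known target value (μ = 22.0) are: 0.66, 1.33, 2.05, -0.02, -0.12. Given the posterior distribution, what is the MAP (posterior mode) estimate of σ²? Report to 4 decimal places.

With known mean μ and an Inverse-Gamma(α, β) prior on σ², the Normal likelihood is conjugate: posterior is Inv-Gamma(α + n/2, β + Σ(xᵢ−μ)²/2).
Σ(xᵢ−μ)² = (0.66)² + (1.33)² + (2.05)² + (-0.02)² + (-0.12)² = 6.4218.
Posterior: Inv-Gamma(3.89 + 5/2, 8.85 + 6.4218/2) = Inv-Gamma(6.39, 12.06090).
Mode = β/(α+1) = 12.06090/7.39 = 1.6321.

1.6321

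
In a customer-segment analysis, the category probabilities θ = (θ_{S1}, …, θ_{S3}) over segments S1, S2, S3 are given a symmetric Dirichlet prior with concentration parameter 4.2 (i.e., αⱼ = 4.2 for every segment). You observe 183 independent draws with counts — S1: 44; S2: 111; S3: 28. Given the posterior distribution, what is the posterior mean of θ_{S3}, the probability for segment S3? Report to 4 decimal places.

0.1646

The Dirichlet prior is conjugate to the Multinomial likelihood: each posterior αⱼ = prior αⱼ + observed count nⱼ.
Posterior concentration: (48.2, 115.2, 32.2), total = 195.6.
E[θ_{S3}|data] = α_{S3}/Σα = 32.2/195.6 = 0.1646.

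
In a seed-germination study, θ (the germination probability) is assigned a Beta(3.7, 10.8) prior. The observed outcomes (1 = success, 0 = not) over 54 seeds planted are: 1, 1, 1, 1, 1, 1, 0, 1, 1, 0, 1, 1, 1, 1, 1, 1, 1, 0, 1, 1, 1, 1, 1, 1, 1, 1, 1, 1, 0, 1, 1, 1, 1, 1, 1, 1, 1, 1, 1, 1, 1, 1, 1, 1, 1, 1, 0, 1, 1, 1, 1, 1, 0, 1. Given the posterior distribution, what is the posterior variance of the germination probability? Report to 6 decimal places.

0.002663

The Beta prior is conjugate to a Binomial/Bernoulli likelihood; the update adds successes to α and failures to β.
Posterior: Beta(α+k, β+n−k) = Beta(3.7+48, 10.8+6) = Beta(51.7, 16.8).
Var = αβ/((α+β)²(α+β+1)) = 51.7·16.8/(68.5²·69.5) = 0.002663.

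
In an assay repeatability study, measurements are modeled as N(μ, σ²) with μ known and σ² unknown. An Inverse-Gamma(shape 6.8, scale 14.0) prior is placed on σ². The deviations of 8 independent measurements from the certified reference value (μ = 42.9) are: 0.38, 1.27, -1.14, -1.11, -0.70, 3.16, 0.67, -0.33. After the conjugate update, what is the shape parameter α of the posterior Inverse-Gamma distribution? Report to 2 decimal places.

With known mean μ and an Inverse-Gamma(α, β) prior on σ², the Normal likelihood is conjugate: posterior is Inv-Gamma(α + n/2, β + Σ(xᵢ−μ)²/2).
Σ(xᵢ−μ)² = (0.38)² + (1.27)² + (-1.14)² + (-1.11)² + (-0.70)² + (3.16)² + (0.67)² + (-0.33)² = 15.3224.
Posterior: Inv-Gamma(6.8 + 8/2, 14.0 + 15.3224/2) = Inv-Gamma(10.80, 21.66120).
Posterior α = 10.80.

10.80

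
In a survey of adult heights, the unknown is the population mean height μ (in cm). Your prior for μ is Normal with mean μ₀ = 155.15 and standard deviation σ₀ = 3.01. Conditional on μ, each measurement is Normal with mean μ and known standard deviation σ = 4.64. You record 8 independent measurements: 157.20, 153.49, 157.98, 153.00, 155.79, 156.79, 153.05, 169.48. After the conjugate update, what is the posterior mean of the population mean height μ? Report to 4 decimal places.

For Normal data with known variance σ², a Normal(μ₀, σ₀²) prior on μ is conjugate. Posterior precision = 1/σ₀² + n/σ²; posterior mean is the precision-weighted average of μ₀ and x̄.
Σxᵢ = 157.20 + 153.49 + 157.98 + 153.00 + 155.79 + 156.79 + 153.05 + 169.48 = 1256.78, so n·x̄ = 1256.78.
σ₀² = 3.01² = 9.0601, σ² = 4.64² = 21.5296; σ² + n·σ₀² = 21.5296 + 8·9.0601 = 94.0104.
Posterior mean = (μ₀/σ₀² + n·x̄/σ²)/(1/σ₀² + n/σ²) = (σ²·μ₀ + σ₀²·n·x̄)/(σ² + n·σ₀²) = (21.5296·155.15 + 9.0601·1256.78)/94.0104 = 14726.869918/94.0104 = 156.6515.

156.6515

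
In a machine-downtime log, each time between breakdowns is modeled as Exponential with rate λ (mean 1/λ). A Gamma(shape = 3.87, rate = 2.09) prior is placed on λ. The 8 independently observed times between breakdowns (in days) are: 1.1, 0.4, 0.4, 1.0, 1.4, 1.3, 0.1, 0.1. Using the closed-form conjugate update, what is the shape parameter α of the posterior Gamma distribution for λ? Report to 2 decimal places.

With a Gamma(shape α, rate β) prior on the exponential rate λ, the posterior after n observations with total T = Σxᵢ is Gamma(α+n, β+T).
Sum of observations T = 5.8 days; n = 8.
Posterior: Gamma(3.87+8, 2.09+5.8) = Gamma(11.87, 7.89).
Posterior α = 11.87.

11.87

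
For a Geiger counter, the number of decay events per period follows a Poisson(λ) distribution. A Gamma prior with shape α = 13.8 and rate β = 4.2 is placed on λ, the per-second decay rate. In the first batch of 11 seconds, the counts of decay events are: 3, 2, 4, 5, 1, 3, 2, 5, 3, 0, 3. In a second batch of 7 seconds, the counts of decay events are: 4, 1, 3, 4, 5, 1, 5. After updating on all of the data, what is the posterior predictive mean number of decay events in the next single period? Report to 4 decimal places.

With a Gamma(shape α, rate β) prior, the Poisson likelihood is conjugate: the posterior is Gamma(α + ΣXᵢ, β + n).
Batch 1: sum of counts S = 31 over n = 11 seconds.
After batch 1: Gamma(α+S, β+n) = Gamma(13.8+31, 4.2+11) = Gamma(44.8, 15.2).
Batch 2: sum of counts S = 23 over n = 7 seconds.
After batch 2: Gamma(α+S, β+n) = Gamma(44.8+23, 15.2+7) = Gamma(67.8, 22.2).
The predictive distribution for one future period is NegBinom with mean α/β = 3.0541.

3.0541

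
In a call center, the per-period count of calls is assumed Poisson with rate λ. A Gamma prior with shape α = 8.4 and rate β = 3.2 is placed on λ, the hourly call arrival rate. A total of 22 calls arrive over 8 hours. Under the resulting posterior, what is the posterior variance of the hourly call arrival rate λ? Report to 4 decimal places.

0.2423

With a Gamma(shape α, rate β) prior, the Poisson likelihood is conjugate: the posterior is Gamma(α + ΣXᵢ, β + n).
Posterior: Gamma(α+S, β+n) = Gamma(8.4+22, 3.2+8) = Gamma(30.4, 11.2).
Var = α/β² = 30.4/11.2² = 0.2423.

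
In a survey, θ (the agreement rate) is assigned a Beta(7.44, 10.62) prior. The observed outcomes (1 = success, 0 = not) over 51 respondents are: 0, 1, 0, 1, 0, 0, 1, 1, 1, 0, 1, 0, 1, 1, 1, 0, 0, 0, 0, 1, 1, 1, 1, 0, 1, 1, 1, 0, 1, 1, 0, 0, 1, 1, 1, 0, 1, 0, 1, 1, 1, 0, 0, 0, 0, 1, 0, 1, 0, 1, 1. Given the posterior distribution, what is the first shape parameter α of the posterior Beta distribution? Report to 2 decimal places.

The Beta prior is conjugate to a Binomial/Bernoulli likelihood; the update adds successes to α and failures to β.
Posterior: Beta(α+k, β+n−k) = Beta(7.44+29, 10.62+22) = Beta(36.44, 32.62).
Posterior α = 36.44.

36.44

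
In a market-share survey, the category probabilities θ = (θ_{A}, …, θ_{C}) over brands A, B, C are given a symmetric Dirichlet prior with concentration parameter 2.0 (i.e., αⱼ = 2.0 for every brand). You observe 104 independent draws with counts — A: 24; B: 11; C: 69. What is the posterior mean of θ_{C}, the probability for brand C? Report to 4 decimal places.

0.6455

The Dirichlet prior is conjugate to the Multinomial likelihood: each posterior αⱼ = prior αⱼ + observed count nⱼ.
Posterior concentration: (26.0, 13.0, 71.0), total = 110.0.
E[θ_{C}|data] = α_{C}/Σα = 71.0/110.0 = 0.6455.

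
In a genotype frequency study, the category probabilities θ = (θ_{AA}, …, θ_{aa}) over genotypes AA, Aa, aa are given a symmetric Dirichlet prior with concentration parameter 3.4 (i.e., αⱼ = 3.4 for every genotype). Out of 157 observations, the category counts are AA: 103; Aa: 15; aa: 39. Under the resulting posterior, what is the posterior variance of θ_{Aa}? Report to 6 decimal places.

The Dirichlet prior is conjugate to the Multinomial likelihood: each posterior αⱼ = prior αⱼ + observed count nⱼ.
Posterior concentration: (106.4, 18.4, 42.4), total = 167.2.
Var[θ_j] = α_j(Σα−α_j)/((Σα)²(Σα+1)) = 18.4·148.8/(167.2²·168.2) = 0.000582.

0.000582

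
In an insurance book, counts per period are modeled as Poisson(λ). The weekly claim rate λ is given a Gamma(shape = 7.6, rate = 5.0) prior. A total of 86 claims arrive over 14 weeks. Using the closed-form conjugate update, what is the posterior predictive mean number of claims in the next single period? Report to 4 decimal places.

4.9263

With a Gamma(shape α, rate β) prior, the Poisson likelihood is conjugate: the posterior is Gamma(α + ΣXᵢ, β + n).
Posterior: Gamma(α+S, β+n) = Gamma(7.6+86, 5.0+14) = Gamma(93.6, 19.0).
The predictive distribution for one future period is NegBinom with mean α/β = 4.9263.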